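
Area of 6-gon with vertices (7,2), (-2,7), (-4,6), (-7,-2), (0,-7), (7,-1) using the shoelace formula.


sum(xi*y_{i+1}) = 7*7 - 2*6 - 4*(-2) - 7*(-7) + 0*(-1) + 7*2 = 108
sum(yi*x_{i+1}) = 2*(-2) + 7*(-4) + 6*(-7) - 2*0 - 7*7 - 1*7 = -130
Area = |108 + 130|/2 = 238/2 = 119.0000

119.0000 sq units


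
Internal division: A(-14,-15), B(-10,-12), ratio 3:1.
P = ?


Px = (3*(-10) + 1*(-14))/4 = -44/4 = -11.0000
Py = (3*(-12) + 1*(-15))/4 = -51/4 = -12.7500

P = (-11.0000, -12.7500)


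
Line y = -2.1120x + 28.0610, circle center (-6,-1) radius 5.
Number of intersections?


Substitute y = -2.1120x + 28.0610: (x+ 6)^2 + (-2.1120x+28.0610+ 1)^2 = 25
Expand to Ax^2 + Bx + C = 0, where b-k = 29.061
A = 1+m^2 = 5.460544
B = 2(m(b-k) - h) = 2(-2.1120*29.061 + 6) = -110.753664
C = h^2 + (b-k)^2 - r^2 = 36 + 844.541721 - 25 = 855.541721
disc = B^2-4AC = 12266.3741 - 18686.8928 = -6420.5187
disc < 0

0 intersection points


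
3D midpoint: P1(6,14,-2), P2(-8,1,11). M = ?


Mx = (6- 8)/2 = -1.0000
My = (14+1)/2 = 7.5000
Mz = (-2+11)/2 = 4.5000

M = (-1.0000, 7.5000, 4.5000)


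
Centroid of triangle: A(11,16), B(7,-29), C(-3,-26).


Gx = (11+7- 3)/3 = 15/3 = 5.0000
Gy = (16- 29- 26)/3 = -39/3 = -13.0000

G = (5.0000, -13.0000)


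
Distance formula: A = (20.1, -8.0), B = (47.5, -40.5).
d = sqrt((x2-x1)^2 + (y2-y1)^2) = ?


dx = 47.5 - 20.1 = 27.4
dy = -40.5 + 8.0 = -32.5
d = sqrt(750.76 + 1056.25) = sqrt(1807.01) = 42.5089

42.5089


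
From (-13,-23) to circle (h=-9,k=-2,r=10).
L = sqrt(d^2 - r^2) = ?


d = sqrt((-13+ 9)^2 + (-23+ 2)^2) = sqrt(16+441) = 21.3776
L = sqrt(457.0000 - 100) = sqrt(357.0000) = 18.8944

18.8944


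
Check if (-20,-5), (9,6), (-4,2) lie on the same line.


-20*(6-2) + 9*(2+ 5) - 4*(-5-6)
= -80 + 63 + 44 = 27

No, not collinear (determinant = 27)


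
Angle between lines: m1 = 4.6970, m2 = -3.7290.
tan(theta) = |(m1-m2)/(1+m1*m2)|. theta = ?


m1-m2 = 8.426
1+m1*m2 = -16.515113
tan(theta) = |8.426/(-16.515113)| = 0.510199
theta = arctan(|8.426/(-16.515113)|) = 27.0306 degrees (acute angle)

27.0306 degrees


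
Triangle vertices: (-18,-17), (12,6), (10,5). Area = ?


-18*(6-5) = -18
12*(5+ 17) = 264
10*(-17-6) = -230
sum = 16
Area = |16|/2 = 8.0000

8.0000 sq units


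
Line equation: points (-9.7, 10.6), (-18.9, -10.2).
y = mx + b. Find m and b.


m = (-20.8)/(-9.2) = 2.2609
b = y1 - m*x1 = 10.6 - (-20.8*(-9.7))/(-9.2) = 10.6 + 21.9304 = 32.5304

y = 2.2609x + 32.5304


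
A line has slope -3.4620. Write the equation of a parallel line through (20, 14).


Parallel lines have equal slopes.
m2 = -3.4620
b2 = 14 + 3.4620*20 = 83.2400

y = -3.4620x + 83.2400


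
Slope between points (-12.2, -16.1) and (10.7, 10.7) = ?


dy = 10.7 + 16.1 = 26.8
dx = 10.7 + 12.2 = 22.9
m = 26.8/22.9 = 1.1703

m = 1.1703


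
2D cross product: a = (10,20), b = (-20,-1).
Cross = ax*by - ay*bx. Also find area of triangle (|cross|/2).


cross = 10*(-1) - 20*(-20) = -10 + 400 = 390
Triangle area = |390|/2 = 390/2 = 195.0000

cross = 390, triangle area = 195.0000


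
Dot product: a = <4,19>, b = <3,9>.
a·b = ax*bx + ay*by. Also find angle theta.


a·b = 4*3 + 19*9 = 12 + 171 = 183
|a| = sqrt(16+361) = 19.4165
|b| = sqrt(9+81) = 9.4868
cos(theta) = 183/(sqrt(377)*sqrt(90)) = 183/sqrt(33930) = 0.993480
theta = arccos(183/sqrt(33930)) = 6.5463 degrees

a·b = 183, theta = 6.5463 deg


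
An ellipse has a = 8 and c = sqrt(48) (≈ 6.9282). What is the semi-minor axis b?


b^2 = 8^2 - (sqrt(48))^2 = 64 - 48 = 16
b = sqrt(16) = 4

b = 4


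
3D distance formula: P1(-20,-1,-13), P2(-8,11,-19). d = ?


dx=12, dy=12, dz=-6
d = sqrt(144+144+36) = sqrt(324) = 18.0000

18.0000


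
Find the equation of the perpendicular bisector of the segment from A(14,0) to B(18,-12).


Midpoint = (16, -6)
Slope of AB = dy/dx = -12/4 = -3.0000
Perp slope = -dx/dy = 4/12 = 0.3333
b = My - (perp slope)*Mx = -6 + (4*16)/(-12) = -6 - 5.3333 = -11.3333

y = 0.3333x - 11.3333


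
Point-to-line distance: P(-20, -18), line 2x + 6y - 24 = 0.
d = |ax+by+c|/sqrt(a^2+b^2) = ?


|2*(-20) + 6*(-18) - 24| = |-172| = 172
sqrt(4 + 36) = sqrt(40) = 6.3246
d = 172/sqrt(40) = 27.1956

27.1956


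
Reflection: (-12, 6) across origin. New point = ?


Reflection rule for origin: (-x, -y)
(-12, 6) -> (12, -6)

(12, -6)


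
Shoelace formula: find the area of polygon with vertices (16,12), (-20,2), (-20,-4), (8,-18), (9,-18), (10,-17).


sum(xi*y_{i+1}) = 16*2 - 20*(-4) - 20*(-18) + 8*(-18) + 9*(-17) + 10*12 = 295
sum(yi*x_{i+1}) = 12*(-20) + 2*(-20) - 4*8 - 18*9 - 18*10 - 17*16 = -926
Area = |295 + 926|/2 = 1221/2 = 610.5000

610.5000 sq units


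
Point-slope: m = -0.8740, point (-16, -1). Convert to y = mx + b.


y + 1 = -0.8740(x + 16)
y = -0.8740x - 1 + 0.8740*(-16)
y = -0.8740x - 14.9840

y = -0.8740x - 14.9840


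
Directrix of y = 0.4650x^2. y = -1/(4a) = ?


a = 0.4650
1/(4a) = 0.5376
directrix: y = -0.5376 = -0.5376

y = -0.5376


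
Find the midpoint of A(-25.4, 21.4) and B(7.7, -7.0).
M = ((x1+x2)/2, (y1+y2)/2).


Mx = (-25.4 + 7.7)/2 = -17.7/2 = -8.8500
My = (21.4 - 7.0)/2 = 14.4/2 = 7.2000

(-8.8500, 7.2000)


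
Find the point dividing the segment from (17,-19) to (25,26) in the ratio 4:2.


Px = (4*25 + 2*17)/6 = 134/6 = 22.3333
Py = (4*26 + 2*(-19))/6 = 66/6 = 11.0000

P = (22.3333, 11.0000)


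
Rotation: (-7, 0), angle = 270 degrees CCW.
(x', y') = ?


cos(270) = 0, sin(270) = -1
x' = -7*0 - 0*(-1) = 0
y' = -7*(-1) + 0*0 = 7

(0, 7)


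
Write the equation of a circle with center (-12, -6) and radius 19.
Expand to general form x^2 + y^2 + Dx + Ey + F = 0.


(x+ 12)^2 + (y+ 6)^2 = 19^2
D = -2h = 24, E = -2k = 12
F = h^2+k^2-r^2 = 144+36-361 = -181

x^2 + y^2 + 24x + 12y - 181 = 0


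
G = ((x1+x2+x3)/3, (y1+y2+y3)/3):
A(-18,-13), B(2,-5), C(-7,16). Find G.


Gx = (-18+2- 7)/3 = -23/3 = -7.6667
Gy = (-13- 5+16)/3 = -2/3 = -0.6667

G = (-7.6667, -0.6667)


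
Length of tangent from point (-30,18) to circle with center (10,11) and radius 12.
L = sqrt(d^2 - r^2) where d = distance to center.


d = sqrt((-30-10)^2 + (18-11)^2) = sqrt(1600+49) = 40.6079
L = sqrt(1649.0000 - 144) = sqrt(1505.0000) = 38.7943

38.7943


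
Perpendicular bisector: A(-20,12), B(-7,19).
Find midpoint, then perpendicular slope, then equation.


Midpoint = (-13.5, 15.5)
Slope of AB = dy/dx = 7/13 = 0.5385
Perp slope = -dx/dy = -13/7 = -1.8571
b = My - (perp slope)*Mx = 15.5 + (13*(-13.5))/7 = 15.5 - 25.0714 = -9.5714

y = -1.8571x - 9.5714


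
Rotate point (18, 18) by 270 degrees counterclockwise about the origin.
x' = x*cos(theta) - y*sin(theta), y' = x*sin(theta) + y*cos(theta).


cos(270) = 0, sin(270) = -1
x' = 18*0 - 18*(-1) = 18
y' = 18*(-1) + 18*0 = -18

(18, -18)


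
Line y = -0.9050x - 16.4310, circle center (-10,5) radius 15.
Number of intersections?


Substitute y = -0.9050x - 16.4310: (x+ 10)^2 + (-0.9050x- 16.4310-5)^2 = 225
Expand to Ax^2 + Bx + C = 0, where b-k = -21.431
A = 1+m^2 = 1.819025
B = 2(m(b-k) - h) = 2(-0.9050*(-21.431) + 10) = 58.79011
C = h^2 + (b-k)^2 - r^2 = 100 + 459.287761 - 225 = 334.287761
disc = B^2-4AC = 3456.2770 - 2432.3112 = 1023.9658
disc > 0

2 intersection points


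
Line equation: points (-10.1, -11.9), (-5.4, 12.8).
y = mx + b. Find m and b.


m = (24.7)/(4.7) = 5.2553
b = y1 - m*x1 = -11.9 - (24.7*(-10.1))/(4.7) = -11.9 + 53.0787 = 41.1787

y = 5.2553x + 41.1787


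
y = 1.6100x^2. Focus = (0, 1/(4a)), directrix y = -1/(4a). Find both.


a = 1.6100
1/(4a) = 0.1553
Focus = (0, 0.1553)
Directrix: y = -0.1553

Focus = (0, 0.1553), Directrix: y = -0.1553


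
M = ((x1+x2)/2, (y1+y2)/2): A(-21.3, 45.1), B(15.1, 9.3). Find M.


Mx = (-21.3 + 15.1)/2 = -6.2/2 = -3.1000
My = (45.1 + 9.3)/2 = 54.4/2 = 27.2000

(-3.1000, 27.2000)


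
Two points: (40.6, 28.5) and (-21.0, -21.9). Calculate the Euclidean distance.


dx = -21.0 - 40.6 = -61.6
dy = -21.9 - 28.5 = -50.4
d = sqrt(3794.56 + 2540.16) = sqrt(6334.72) = 79.5910

79.5910


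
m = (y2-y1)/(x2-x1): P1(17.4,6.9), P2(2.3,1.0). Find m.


dy = 1.0 - 6.9 = -5.9
dx = 2.3 - 17.4 = -15.1
m = -5.9/(-15.1) = 0.3907

m = 0.3907


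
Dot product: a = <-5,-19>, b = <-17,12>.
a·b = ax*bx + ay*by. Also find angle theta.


a·b = -5*(-17) - 19*12 = 85 - 228 = -143
|a| = sqrt(25+361) = 19.6469
|b| = sqrt(289+144) = 20.8087
cos(theta) = -143/(sqrt(386)*sqrt(433)) = -143/sqrt(167138) = -0.349783
theta = arccos(-143/sqrt(167138)) = 110.4740 degrees

a·b = -143, theta = 110.4740 deg


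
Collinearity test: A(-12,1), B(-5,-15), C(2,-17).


-12*(-15+ 17) - 5*(-17-1) + 2*(1+ 15)
= -24 + 90 + 32 = 98

No, not collinear (determinant = 98)


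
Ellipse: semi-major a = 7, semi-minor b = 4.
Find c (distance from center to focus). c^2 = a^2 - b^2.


c^2 = 7^2 - 4^2 = 49 - 16 = 33
c = sqrt(33) = 5.7446

c = 5.7446


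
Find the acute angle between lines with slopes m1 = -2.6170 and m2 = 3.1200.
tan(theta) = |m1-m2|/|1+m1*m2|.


m1-m2 = -5.737
1+m1*m2 = -7.16504
tan(theta) = |-5.737/(-7.16504)| = 0.800693
theta = arctan(|-5.737/(-7.16504)|) = 38.6840 degrees (acute angle)

38.6840 degrees


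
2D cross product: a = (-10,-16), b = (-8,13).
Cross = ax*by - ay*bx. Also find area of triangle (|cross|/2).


cross = -10*13 + 16*(-8) = -130 - 128 = -258
Triangle area = |-258|/2 = 258/2 = 129.0000

cross = -258, triangle area = 129.0000


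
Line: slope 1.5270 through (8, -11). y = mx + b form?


y + 11 = 1.5270(x - 8)
y = 1.5270x - 11 - 1.5270*8
y = 1.5270x - 23.2160

y = 1.5270x - 23.2160


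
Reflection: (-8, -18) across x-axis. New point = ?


Reflection rule for x-axis: (x, -y)
(-8, -18) -> (-8, 18)

(-8, 18)


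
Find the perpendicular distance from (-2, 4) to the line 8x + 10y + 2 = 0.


|8*(-2) + 10*4 + 2| = |26| = 26
sqrt(64 + 100) = sqrt(164) = 12.8062
d = 26/sqrt(164) = 2.0303

2.0303


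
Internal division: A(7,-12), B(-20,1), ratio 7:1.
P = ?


Px = (7*(-20) + 1*7)/8 = -133/8 = -16.6250
Py = (7*1 + 1*(-12))/8 = -5/8 = -0.6250

P = (-16.6250, -0.6250)


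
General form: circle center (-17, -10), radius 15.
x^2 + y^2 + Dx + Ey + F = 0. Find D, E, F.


(x+ 17)^2 + (y+ 10)^2 = 15^2
D = -2h = 34, E = -2k = 20
F = h^2+k^2-r^2 = 289+100-225 = 164

D = 34, E = 20, F = 164


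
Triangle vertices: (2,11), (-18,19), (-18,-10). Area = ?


2*(19+ 10) = 58
-18*(-10-11) = 378
-18*(11-19) = 144
sum = 580
Area = |580|/2 = 290.0000

290.0000 sq units


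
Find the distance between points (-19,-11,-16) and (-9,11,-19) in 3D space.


dx=10, dy=22, dz=-3
d = sqrt(100+484+9) = sqrt(593) = 24.3516

24.3516


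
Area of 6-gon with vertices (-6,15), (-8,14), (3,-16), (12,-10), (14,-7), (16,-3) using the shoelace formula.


sum(xi*y_{i+1}) = -6*14 - 8*(-16) + 3*(-10) + 12*(-7) + 14*(-3) + 16*15 = 128
sum(yi*x_{i+1}) = 15*(-8) + 14*3 - 16*12 - 10*14 - 7*16 - 3*(-6) = -504
Area = |128 + 504|/2 = 632/2 = 316.0000

316.0000 sq units


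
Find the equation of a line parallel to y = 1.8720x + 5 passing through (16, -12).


Parallel lines have equal slopes.
m2 = 1.8720
b2 = -12 - 1.8720*16 = -41.9520

y = 1.8720x - 41.9520


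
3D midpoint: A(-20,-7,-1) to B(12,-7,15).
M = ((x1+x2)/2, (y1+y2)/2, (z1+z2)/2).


Mx = (-20+12)/2 = -4.0000
My = (-7- 7)/2 = -7.0000
Mz = (-1+15)/2 = 7.0000

M = (-4.0000, -7.0000, 7.0000)


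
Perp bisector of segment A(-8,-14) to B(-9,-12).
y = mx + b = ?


Midpoint = (-8.5, -13)
Slope of AB = dy/dx = 2/(-1) = -2.0000
Perp slope = -dx/dy = 1/2 = 0.5000
b = My - (perp slope)*Mx = -13 + (-1*(-8.5))/2 = -13 + 4.2500 = -8.7500

y = 0.5000x - 8.7500


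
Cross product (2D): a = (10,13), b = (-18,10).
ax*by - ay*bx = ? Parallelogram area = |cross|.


cross = 10*10 - 13*(-18) = 100 + 234 = 334
Parallelogram area = |334| = 334

cross = 334, parallelogram area = 334


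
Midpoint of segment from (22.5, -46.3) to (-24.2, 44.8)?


Mx = (22.5 - 24.2)/2 = -1.7/2 = -0.8500
My = (-46.3 + 44.8)/2 = -1.5/2 = -0.7500

(-0.8500, -0.7500)


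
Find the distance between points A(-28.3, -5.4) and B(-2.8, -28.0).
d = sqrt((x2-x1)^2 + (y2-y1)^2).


dx = -2.8 + 28.3 = 25.5
dy = -28.0 + 5.4 = -22.6
d = sqrt(650.25 + 510.76) = sqrt(1161.01) = 34.0736

34.0736


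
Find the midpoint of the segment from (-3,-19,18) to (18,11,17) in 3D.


Mx = (-3+18)/2 = 7.5000
My = (-19+11)/2 = -4.0000
Mz = (18+17)/2 = 17.5000

M = (7.5000, -4.0000, 17.5000)


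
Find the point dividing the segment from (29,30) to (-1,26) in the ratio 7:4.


Px = (7*(-1) + 4*29)/11 = 109/11 = 9.9091
Py = (7*26 + 4*30)/11 = 302/11 = 27.4545

P = (9.9091, 27.4545)


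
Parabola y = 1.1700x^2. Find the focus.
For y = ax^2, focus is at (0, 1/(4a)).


a = 1.1700
4a = 4.6800
focus = (0, 1/4.6800) = (0, 0.2137)

Focus = (0, 0.2137)


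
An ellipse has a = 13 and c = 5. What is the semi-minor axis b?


b^2 = 13^2 - (5)^2 = 169 - 25 = 144
b = sqrt(144) = 12

b = 12


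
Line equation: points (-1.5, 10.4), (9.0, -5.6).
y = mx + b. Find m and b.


m = (-16.0)/(10.5) = -1.5238
b = y1 - m*x1 = 10.4 - (-16.0*(-1.5))/(10.5) = 10.4 - 2.2857 = 8.1143

y = -1.5238x + 8.1143


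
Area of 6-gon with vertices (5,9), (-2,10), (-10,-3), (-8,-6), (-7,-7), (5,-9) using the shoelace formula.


sum(xi*y_{i+1}) = 5*10 - 2*(-3) - 10*(-6) - 8*(-7) - 7*(-9) + 5*9 = 280
sum(yi*x_{i+1}) = 9*(-2) + 10*(-10) - 3*(-8) - 6*(-7) - 7*5 - 9*5 = -132
Area = |280 + 132|/2 = 412/2 = 206.0000

206.0000 sq units


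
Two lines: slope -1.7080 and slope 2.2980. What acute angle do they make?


m1-m2 = -4.006
1+m1*m2 = -2.924984
tan(theta) = |-4.006/(-2.924984)| = 1.369580
theta = arctan(|-4.006/(-2.924984)|) = 53.8649 degrees (acute angle)

53.8649 degrees


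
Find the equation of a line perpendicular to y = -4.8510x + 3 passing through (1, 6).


Perpendicular slope = -1/m1 = -1/(-4.8510) = 0.2061
b2 = y0 - m2*x0 = 6 + 1/(-4.8510) = 6 - 0.2061 = 5.7939

y = 0.2061x + 5.7939


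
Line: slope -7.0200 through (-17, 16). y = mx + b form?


y - 16 = -7.0200(x + 17)
y = -7.0200x + 16 + 7.0200*(-17)
y = -7.0200x - 103.3400

y = -7.0200x - 103.3400


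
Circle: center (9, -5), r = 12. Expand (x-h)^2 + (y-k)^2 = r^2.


(x-9)^2 + (y+ 5)^2 = 12^2
D = -2h = -18, E = -2k = 10
F = h^2+k^2-r^2 = 81+25-144 = -38

x^2 + y^2 - 18x + 10y - 38 = 0


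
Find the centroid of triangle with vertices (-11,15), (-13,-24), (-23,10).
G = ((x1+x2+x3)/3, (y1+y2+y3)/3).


Gx = (-11- 13- 23)/3 = -47/3 = -15.6667
Gy = (15- 24+10)/3 = 1/3 = 0.3333

G = (-15.6667, 0.3333)


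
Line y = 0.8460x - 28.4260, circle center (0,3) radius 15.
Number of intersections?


Substitute y = 0.8460x - 28.4260: (x-0)^2 + (0.8460x- 28.4260-3)^2 = 225
Expand to Ax^2 + Bx + C = 0, where b-k = -31.426
A = 1+m^2 = 1.715716
B = 2(m(b-k) - h) = 2(0.8460*(-31.426) - 0) = -53.172792
C = h^2 + (b-k)^2 - r^2 = 0 + 987.593476 - 225 = 762.593476
disc = B^2-4AC = 2827.3458 - 5233.5753 = -2406.2295
disc < 0

0 intersection points


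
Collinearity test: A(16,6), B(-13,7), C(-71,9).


16*(7-9) - 13*(9-6) - 71*(6-7)
= -32 - 39 + 71 = 0

Yes, collinear (determinant = 0)


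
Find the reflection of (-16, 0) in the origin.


Reflection rule for origin: (-x, -y)
(-16, 0) -> (16, 0)

(16, 0)


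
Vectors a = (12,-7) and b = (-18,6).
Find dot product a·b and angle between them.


a·b = 12*(-18) - 7*6 = -216 - 42 = -258
|a| = sqrt(144+49) = 13.8924
|b| = sqrt(324+36) = 18.9737
cos(theta) = -258/(sqrt(193)*sqrt(360)) = -258/sqrt(69480) = -0.978791
theta = arccos(-258/sqrt(69480)) = 168.1785 degrees

a·b = -258, theta = 168.1785 deg


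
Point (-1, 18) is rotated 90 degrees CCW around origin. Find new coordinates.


cos(90) = 0, sin(90) = 1
x' = -1*0 - 18*1 = -18
y' = -1*1 + 18*0 = -1

(-18, -1)


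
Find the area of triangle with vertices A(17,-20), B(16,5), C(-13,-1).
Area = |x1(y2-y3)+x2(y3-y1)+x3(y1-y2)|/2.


17*(5+ 1) = 102
16*(-1+ 20) = 304
-13*(-20-5) = 325
sum = 731
Area = |731|/2 = 365.5000

365.5000 sq units


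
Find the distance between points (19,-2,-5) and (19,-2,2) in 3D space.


dx=0, dy=0, dz=7
d = sqrt(0+0+49) = sqrt(49) = 7.0000

7.0000


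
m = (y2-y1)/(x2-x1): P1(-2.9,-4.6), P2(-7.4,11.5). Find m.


dy = 11.5 + 4.6 = 16.1
dx = -7.4 + 2.9 = -4.5
m = 16.1/(-4.5) = -3.5778

m = -3.5778


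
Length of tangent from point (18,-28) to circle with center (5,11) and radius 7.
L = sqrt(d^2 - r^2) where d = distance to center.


d = sqrt((18-5)^2 + (-28-11)^2) = sqrt(169+1521) = 41.1096
L = sqrt(1690.0000 - 49) = sqrt(1641.0000) = 40.5093

40.5093


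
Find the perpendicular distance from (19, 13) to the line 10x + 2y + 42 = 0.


|10*19 + 2*13 + 42| = |258| = 258
sqrt(100 + 4) = sqrt(104) = 10.1980
d = 258/sqrt(104) = 25.2990

25.2990


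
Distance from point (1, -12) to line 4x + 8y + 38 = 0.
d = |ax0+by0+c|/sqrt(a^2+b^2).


|4*1 + 8*(-12) + 38| = |-54| = 54
sqrt(16 + 64) = sqrt(80) = 8.9443
d = 54/sqrt(80) = 6.0374

6.0374


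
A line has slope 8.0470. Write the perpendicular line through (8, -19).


Perpendicular slope = -1/m1 = -1/8.0470 = -0.1243
b2 = y0 - m2*x0 = -19 + 8/8.0470 = -19 + 0.9942 = -18.0058

y = -0.1243x - 18.0058


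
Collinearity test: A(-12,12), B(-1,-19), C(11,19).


-12*(-19-19) - 1*(19-12) + 11*(12+ 19)
= 456 - 7 + 341 = 790

No, not collinear (determinant = 790)


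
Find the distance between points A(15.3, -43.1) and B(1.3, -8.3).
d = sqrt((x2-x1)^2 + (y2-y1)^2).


dx = 1.3 - 15.3 = -14.0
dy = -8.3 + 43.1 = 34.8
d = sqrt(196.0 + 1211.04) = sqrt(1407.04) = 37.5105

37.5105


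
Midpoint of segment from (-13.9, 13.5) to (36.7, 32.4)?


Mx = (-13.9 + 36.7)/2 = 22.8/2 = 11.4000
My = (13.5 + 32.4)/2 = 45.9/2 = 22.9500

(11.4000, 22.9500)


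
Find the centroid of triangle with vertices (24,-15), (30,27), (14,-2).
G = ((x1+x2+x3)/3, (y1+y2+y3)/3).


Gx = (24+30+14)/3 = 68/3 = 22.6667
Gy = (-15+27- 2)/3 = 10/3 = 3.3333

G = (22.6667, 3.3333)


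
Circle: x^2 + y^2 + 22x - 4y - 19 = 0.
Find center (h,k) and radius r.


h = -D/2 = -22/2 = -11
k = -E/2 = 4/2 = 2
r^2 = h^2 + k^2 - F = 121 + 4 + 19 = 144
r = 12

Center (-11, 2), radius = 12


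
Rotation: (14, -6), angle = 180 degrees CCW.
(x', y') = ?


cos(180) = -1, sin(180) = 0
x' = 14*(-1) + 6*0 = -14
y' = 14*0 - 6*(-1) = 6

(-14, 6)


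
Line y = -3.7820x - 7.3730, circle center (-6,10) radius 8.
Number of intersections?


Substitute y = -3.7820x - 7.3730: (x+ 6)^2 + (-3.7820x- 7.3730-10)^2 = 64
Expand to Ax^2 + Bx + C = 0, where b-k = -17.373
A = 1+m^2 = 15.303524
B = 2(m(b-k) - h) = 2(-3.7820*(-17.373) + 6) = 143.409372
C = h^2 + (b-k)^2 - r^2 = 36 + 301.821129 - 64 = 273.821129
disc = B^2-4AC = 20566.2480 - 16761.7129 = 3804.5351
disc > 0

2 intersection points


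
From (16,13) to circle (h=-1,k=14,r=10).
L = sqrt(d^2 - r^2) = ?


d = sqrt((16+ 1)^2 + (13-14)^2) = sqrt(289+1) = 17.0294
L = sqrt(290.0000 - 100) = sqrt(190.0000) = 13.7840

13.7840


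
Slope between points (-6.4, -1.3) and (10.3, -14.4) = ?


dy = -14.4 + 1.3 = -13.1
dx = 10.3 + 6.4 = 16.7
m = -13.1/16.7 = -0.7844

m = -0.7844


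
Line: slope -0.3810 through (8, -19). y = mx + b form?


y + 19 = -0.3810(x - 8)
y = -0.3810x - 19 + 0.3810*8
y = -0.3810x - 15.9520

y = -0.3810x - 15.9520


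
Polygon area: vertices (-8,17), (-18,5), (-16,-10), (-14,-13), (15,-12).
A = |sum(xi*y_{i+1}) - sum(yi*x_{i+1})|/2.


sum(xi*y_{i+1}) = -8*5 - 18*(-10) - 16*(-13) - 14*(-12) + 15*17 = 771
sum(yi*x_{i+1}) = 17*(-18) + 5*(-16) - 10*(-14) - 13*15 - 12*(-8) = -345
Area = |771 + 345|/2 = 1116/2 = 558.0000

558.0000 sq units


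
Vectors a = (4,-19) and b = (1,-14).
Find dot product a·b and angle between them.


a·b = 4*1 - 19*(-14) = 4 + 266 = 270
|a| = sqrt(16+361) = 19.4165
|b| = sqrt(1+196) = 14.0357
cos(theta) = 270/(sqrt(377)*sqrt(197)) = 270/sqrt(74269) = 0.990741
theta = arccos(270/sqrt(74269)) = 7.8030 degrees

a·b = 270, theta = 7.8030 deg


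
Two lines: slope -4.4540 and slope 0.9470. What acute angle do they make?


m1-m2 = -5.401
1+m1*m2 = -3.217938
tan(theta) = |-5.401/(-3.217938)| = 1.678404
theta = arctan(|-5.401/(-3.217938)|) = 59.2133 degrees (acute angle)

59.2133 degrees


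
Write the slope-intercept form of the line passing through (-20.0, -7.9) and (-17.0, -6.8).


m = (1.1)/(3.0) = 0.3667
b = y1 - m*x1 = -7.9 - (1.1*(-20.0))/(3.0) = -7.9 + 7.3333 = -0.5667

y = 0.3667x - 0.5667


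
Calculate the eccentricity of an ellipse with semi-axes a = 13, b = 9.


c = sqrt(169-81) = sqrt(88) = 9.3808
e = c/a = sqrt(88)/13 = 0.7216

e = 0.7216


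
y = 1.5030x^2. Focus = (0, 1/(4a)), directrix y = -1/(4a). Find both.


a = 1.5030
1/(4a) = 0.1663
Focus = (0, 0.1663)
Directrix: y = -0.1663

Focus = (0, 0.1663), Directrix: y = -0.1663


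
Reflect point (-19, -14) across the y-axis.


Reflection rule for y-axis: (-x, y)
(-19, -14) -> (19, -14)

(19, -14)


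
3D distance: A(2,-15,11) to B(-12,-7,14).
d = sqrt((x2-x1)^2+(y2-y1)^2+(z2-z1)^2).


dx=-14, dy=8, dz=3
d = sqrt(196+64+9) = sqrt(269) = 16.4012

16.4012


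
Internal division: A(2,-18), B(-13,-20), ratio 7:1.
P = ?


Px = (7*(-13) + 1*2)/8 = -89/8 = -11.1250
Py = (7*(-20) + 1*(-18))/8 = -158/8 = -19.7500

P = (-11.1250, -19.7500)


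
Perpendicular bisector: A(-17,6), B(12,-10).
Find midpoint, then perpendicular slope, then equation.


Midpoint = (-2.5, -2)
Slope of AB = dy/dx = -16/29 = -0.5517
Perp slope = -dx/dy = 29/16 = 1.8125
b = My - (perp slope)*Mx = -2 + (29*(-2.5))/(-16) = -2 + 4.5312 = 2.5312

y = 1.8125x + 2.5312


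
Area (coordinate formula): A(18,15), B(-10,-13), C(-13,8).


18*(-13-8) = -378
-10*(8-15) = 70
-13*(15+ 13) = -364
sum = -672
Area = |-672|/2 = 336.0000

336.0000 sq units


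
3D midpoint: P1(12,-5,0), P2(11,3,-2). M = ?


Mx = (12+11)/2 = 11.5000
My = (-5+3)/2 = -1.0000
Mz = (0- 2)/2 = -1.0000

M = (11.5000, -1.0000, -1.0000)


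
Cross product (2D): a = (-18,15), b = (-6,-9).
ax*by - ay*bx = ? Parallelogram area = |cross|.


cross = -18*(-9) - 15*(-6) = 162 + 90 = 252
Parallelogram area = |252| = 252

cross = 252, parallelogram area = 252


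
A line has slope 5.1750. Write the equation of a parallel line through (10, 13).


Parallel lines have equal slopes.
m2 = 5.1750
b2 = 13 - 5.1750*10 = -38.7500

y = 5.1750x - 38.7500


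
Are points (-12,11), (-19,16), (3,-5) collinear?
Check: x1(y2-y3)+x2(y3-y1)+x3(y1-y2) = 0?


-12*(16+ 5) - 19*(-5-11) + 3*(11-16)
= -252 + 304 - 15 = 37

No, not collinear (determinant = 37)


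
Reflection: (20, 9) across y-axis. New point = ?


Reflection rule for y-axis: (-x, y)
(20, 9) -> (-20, 9)

(-20, 9)


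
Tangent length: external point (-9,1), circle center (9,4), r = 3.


d = sqrt((-9-9)^2 + (1-4)^2) = sqrt(324+9) = 18.2483
L = sqrt(333.0000 - 9) = sqrt(324.0000) = 18.0000

18.0000


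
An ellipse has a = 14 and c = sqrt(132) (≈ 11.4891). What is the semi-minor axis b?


b^2 = 14^2 - (sqrt(132))^2 = 196 - 132 = 64
b = sqrt(64) = 8

b = 8


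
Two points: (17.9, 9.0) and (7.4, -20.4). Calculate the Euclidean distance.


dx = 7.4 - 17.9 = -10.5
dy = -20.4 - 9.0 = -29.4
d = sqrt(110.25 + 864.36) = sqrt(974.61) = 31.2187

31.2187


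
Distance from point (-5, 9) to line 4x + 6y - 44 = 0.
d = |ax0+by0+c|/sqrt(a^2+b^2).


|4*(-5) + 6*9 - 44| = |-10| = 10
sqrt(16 + 36) = sqrt(52) = 7.2111
d = 10/sqrt(52) = 1.3868

1.3868


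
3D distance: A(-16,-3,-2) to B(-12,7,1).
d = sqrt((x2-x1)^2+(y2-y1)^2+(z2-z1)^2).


dx=4, dy=10, dz=3
d = sqrt(16+100+9) = sqrt(125) = 11.1803

11.1803


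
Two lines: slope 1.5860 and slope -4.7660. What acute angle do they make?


m1-m2 = 6.352
1+m1*m2 = -6.558876
tan(theta) = |6.352/(-6.558876)| = 0.968459
theta = arctan(|6.352/(-6.558876)|) = 44.0820 degrees (acute angle)

44.0820 degrees


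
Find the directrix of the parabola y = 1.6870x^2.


a = 1.6870
1/(4a) = 0.1482
directrix: y = -0.1482 = -0.1482

y = -0.1482


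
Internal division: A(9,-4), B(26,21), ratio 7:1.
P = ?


Px = (7*26 + 1*9)/8 = 191/8 = 23.8750
Py = (7*21 + 1*(-4))/8 = 143/8 = 17.8750

P = (23.8750, 17.8750)


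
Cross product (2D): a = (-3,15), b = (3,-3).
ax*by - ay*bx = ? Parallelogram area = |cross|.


cross = -3*(-3) - 15*3 = 9 - 45 = -36
Parallelogram area = |-36| = 36

cross = -36, parallelogram area = 36


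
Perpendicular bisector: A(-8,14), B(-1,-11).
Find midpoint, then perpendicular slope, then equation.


Midpoint = (-4.5, 1.5)
Slope of AB = dy/dx = -25/7 = -3.5714
Perp slope = -dx/dy = 7/25 = 0.2800
b = My - (perp slope)*Mx = 1.5 + (7*(-4.5))/(-25) = 1.5 + 1.2600 = 2.7600

y = 0.2800x + 2.7600


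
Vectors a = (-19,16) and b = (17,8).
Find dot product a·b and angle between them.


a·b = -19*17 + 16*8 = -323 + 128 = -195
|a| = sqrt(361+256) = 24.8395
|b| = sqrt(289+64) = 18.7883
cos(theta) = -195/(sqrt(617)*sqrt(353)) = -195/sqrt(217801) = -0.417835
theta = arccos(-195/sqrt(217801)) = 114.6980 degrees

a·b = -195, theta = 114.6980 deg


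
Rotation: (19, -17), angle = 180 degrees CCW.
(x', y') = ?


cos(180) = -1, sin(180) = 0
x' = 19*(-1) + 17*0 = -19
y' = 19*0 - 17*(-1) = 17

(-19, 17)


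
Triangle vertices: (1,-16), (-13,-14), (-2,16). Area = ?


1*(-14-16) = -30
-13*(16+ 16) = -416
-2*(-16+ 14) = 4
sum = -442
Area = |-442|/2 = 221.0000

221.0000 sq units


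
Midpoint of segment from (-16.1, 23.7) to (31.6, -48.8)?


Mx = (-16.1 + 31.6)/2 = 15.5/2 = 7.7500
My = (23.7 - 48.8)/2 = -25.1/2 = -12.5500

(7.7500, -12.5500)


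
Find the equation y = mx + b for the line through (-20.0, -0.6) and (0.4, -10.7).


m = (-10.1)/(20.4) = -0.4951
b = y1 - m*x1 = -0.6 - (-10.1*(-20.0))/(20.4) = -0.6 - 9.9020 = -10.5020

y = -0.4951x - 10.5020


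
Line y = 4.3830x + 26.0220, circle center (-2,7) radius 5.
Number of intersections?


Substitute y = 4.3830x + 26.0220: (x+ 2)^2 + (4.3830x+26.0220-7)^2 = 25
Expand to Ax^2 + Bx + C = 0, where b-k = 19.022
A = 1+m^2 = 20.210689
B = 2(m(b-k) - h) = 2(4.3830*19.022 + 2) = 170.746852
C = h^2 + (b-k)^2 - r^2 = 4 + 361.836484 - 25 = 340.836484
disc = B^2-4AC = 29154.4875 - 27554.1607 = 1600.3268
disc > 0

2 intersection points


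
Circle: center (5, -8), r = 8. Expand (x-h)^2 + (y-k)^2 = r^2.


(x-5)^2 + (y+ 8)^2 = 8^2
D = -2h = -10, E = -2k = 16
F = h^2+k^2-r^2 = 25+64-64 = 25

x^2 + y^2 - 10x + 16y + 25 = 0


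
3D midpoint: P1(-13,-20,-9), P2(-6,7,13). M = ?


Mx = (-13- 6)/2 = -9.5000
My = (-20+7)/2 = -6.5000
Mz = (-9+13)/2 = 2.0000

M = (-9.5000, -6.5000, 2.0000)


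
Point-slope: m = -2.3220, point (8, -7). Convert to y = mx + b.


y + 7 = -2.3220(x - 8)
y = -2.3220x - 7 + 2.3220*8
y = -2.3220x + 11.5760

y = -2.3220x + 11.5760


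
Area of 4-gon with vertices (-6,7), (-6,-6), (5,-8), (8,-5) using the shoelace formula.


sum(xi*y_{i+1}) = -6*(-6) - 6*(-8) + 5*(-5) + 8*7 = 115
sum(yi*x_{i+1}) = 7*(-6) - 6*5 - 8*8 - 5*(-6) = -106
Area = |115 + 106|/2 = 221/2 = 110.5000

110.5000 sq units


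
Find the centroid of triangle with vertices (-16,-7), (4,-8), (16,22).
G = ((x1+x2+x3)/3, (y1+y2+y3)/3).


Gx = (-16+4+16)/3 = 4/3 = 1.3333
Gy = (-7- 8+22)/3 = 7/3 = 2.3333

G = (1.3333, 2.3333)


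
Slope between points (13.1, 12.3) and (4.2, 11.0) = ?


dy = 11.0 - 12.3 = -1.3
dx = 4.2 - 13.1 = -8.9
m = -1.3/(-8.9) = 0.1461

m = 0.1461


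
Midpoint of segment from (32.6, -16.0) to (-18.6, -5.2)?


Mx = (32.6 - 18.6)/2 = 14.0/2 = 7.0000
My = (-16.0 - 5.2)/2 = -21.2/2 = -10.6000

(7.0000, -10.6000)


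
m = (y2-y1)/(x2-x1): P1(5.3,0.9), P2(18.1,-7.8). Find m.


dy = -7.8 - 0.9 = -8.7
dx = 18.1 - 5.3 = 12.8
m = -8.7/12.8 = -0.6797

m = -0.6797


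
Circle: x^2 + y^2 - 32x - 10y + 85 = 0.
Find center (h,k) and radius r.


h = -D/2 = 32/2 = 16
k = -E/2 = 10/2 = 5
r^2 = h^2 + k^2 - F = 256 + 25 - 85 = 196
r = 14

Center (16, 5), radius = 14


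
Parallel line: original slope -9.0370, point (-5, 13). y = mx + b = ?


Parallel lines have equal slopes.
m2 = -9.0370
b2 = 13 + 9.0370*(-5) = -32.1850

y = -9.0370x - 32.1850


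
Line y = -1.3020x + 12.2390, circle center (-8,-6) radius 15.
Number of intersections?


Substitute y = -1.3020x + 12.2390: (x+ 8)^2 + (-1.3020x+12.2390+ 6)^2 = 225
Expand to Ax^2 + Bx + C = 0, where b-k = 18.239
A = 1+m^2 = 2.695204
B = 2(m(b-k) - h) = 2(-1.3020*18.239 + 8) = -31.494356
C = h^2 + (b-k)^2 - r^2 = 64 + 332.661121 - 225 = 171.661121
disc = B^2-4AC = 991.8945 - 1850.6470 = -858.7525
disc < 0

0 intersection points


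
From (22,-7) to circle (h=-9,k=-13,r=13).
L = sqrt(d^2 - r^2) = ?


d = sqrt((22+ 9)^2 + (-7+ 13)^2) = sqrt(961+36) = 31.5753
L = sqrt(997.0000 - 169) = sqrt(828.0000) = 28.7750

28.7750


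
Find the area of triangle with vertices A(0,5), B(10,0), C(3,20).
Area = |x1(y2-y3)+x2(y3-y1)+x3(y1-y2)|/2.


0*(0-20) = 0
10*(20-5) = 150
3*(5-0) = 15
sum = 165
Area = |165|/2 = 82.5000

82.5000 sq units


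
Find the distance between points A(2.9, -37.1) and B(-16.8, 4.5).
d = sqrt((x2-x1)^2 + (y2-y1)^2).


dx = -16.8 - 2.9 = -19.7
dy = 4.5 + 37.1 = 41.6
d = sqrt(388.09 + 1730.56) = sqrt(2118.65) = 46.0288

46.0288


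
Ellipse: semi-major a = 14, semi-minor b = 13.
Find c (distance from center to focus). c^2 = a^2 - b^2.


c^2 = 14^2 - 13^2 = 196 - 169 = 27
c = sqrt(27) = 5.1962

c = 5.1962


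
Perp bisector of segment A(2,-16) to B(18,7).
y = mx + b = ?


Midpoint = (10, -4.5)
Slope of AB = dy/dx = 23/16 = 1.4375
Perp slope = -dx/dy = -16/23 = -0.6957
b = My - (perp slope)*Mx = -4.5 + (16*10)/23 = -4.5 + 6.9565 = 2.4565

y = -0.6957x + 2.4565


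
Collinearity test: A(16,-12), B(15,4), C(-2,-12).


16*(4+ 12) + 15*(-12+ 12) - 2*(-12-4)
= 256 + 0 + 32 = 288

No, not collinear (determinant = 288)


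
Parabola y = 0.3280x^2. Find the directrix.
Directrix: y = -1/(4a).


a = 0.3280
1/(4a) = 0.7622
directrix: y = -0.7622 = -0.7622

y = -0.7622


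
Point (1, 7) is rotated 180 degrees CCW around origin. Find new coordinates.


cos(180) = -1, sin(180) = 0
x' = 1*(-1) - 7*0 = -1
y' = 1*0 + 7*(-1) = -7

(-1, -7)


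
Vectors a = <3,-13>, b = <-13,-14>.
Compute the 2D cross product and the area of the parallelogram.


cross = 3*(-14) + 13*(-13) = -42 - 169 = -211
Parallelogram area = |-211| = 211

cross = -211, parallelogram area = 211


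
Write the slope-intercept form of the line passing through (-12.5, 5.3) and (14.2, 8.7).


m = (3.4)/(26.7) = 0.1273
b = y1 - m*x1 = 5.3 - (3.4*(-12.5))/(26.7) = 5.3 + 1.5918 = 6.8918

y = 0.1273x + 6.8918


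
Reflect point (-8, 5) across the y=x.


Reflection rule for y=x: (y, x)
(-8, 5) -> (5, -8)

(5, -8)


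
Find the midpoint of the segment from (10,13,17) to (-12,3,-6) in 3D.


Mx = (10- 12)/2 = -1.0000
My = (13+3)/2 = 8.0000
Mz = (17- 6)/2 = 5.5000

M = (-1.0000, 8.0000, 5.5000)


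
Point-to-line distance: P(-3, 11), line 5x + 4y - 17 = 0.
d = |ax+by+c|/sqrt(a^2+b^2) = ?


|5*(-3) + 4*11 - 17| = |12| = 12
sqrt(25 + 16) = sqrt(41) = 6.4031
d = 12/sqrt(41) = 1.8741

1.8741


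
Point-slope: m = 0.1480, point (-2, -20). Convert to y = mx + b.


y + 20 = 0.1480(x + 2)
y = 0.1480x - 20 - 0.1480*(-2)
y = 0.1480x - 19.7040

y = 0.1480x - 19.7040


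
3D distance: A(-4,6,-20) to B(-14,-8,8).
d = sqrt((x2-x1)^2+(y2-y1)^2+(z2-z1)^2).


dx=-10, dy=-14, dz=28
d = sqrt(100+196+784) = sqrt(1080) = 32.8634

32.8634


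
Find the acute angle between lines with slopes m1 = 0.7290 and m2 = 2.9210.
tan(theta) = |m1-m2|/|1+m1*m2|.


m1-m2 = -2.192
1+m1*m2 = 3.129409
tan(theta) = |-2.192/3.129409| = 0.700452
theta = arctan(|-2.192/3.129409|) = 35.0094 degrees (acute angle)

35.0094 degrees


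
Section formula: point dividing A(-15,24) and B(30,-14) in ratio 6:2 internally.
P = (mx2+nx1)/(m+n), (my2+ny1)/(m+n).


Px = (6*30 + 2*(-15))/8 = 150/8 = 18.7500
Py = (6*(-14) + 2*24)/8 = -36/8 = -4.5000

P = (18.7500, -4.5000)


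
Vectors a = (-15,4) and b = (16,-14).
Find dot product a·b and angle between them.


a·b = -15*16 + 4*(-14) = -240 - 56 = -296
|a| = sqrt(225+16) = 15.5242
|b| = sqrt(256+196) = 21.2603
cos(theta) = -296/(sqrt(241)*sqrt(452)) = -296/sqrt(108932) = -0.896838
theta = arccos(-296/sqrt(108932)) = 153.7455 degrees

a·b = -296, theta = 153.7455 deg


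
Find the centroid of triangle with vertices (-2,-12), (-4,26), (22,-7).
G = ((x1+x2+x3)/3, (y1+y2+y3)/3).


Gx = (-2- 4+22)/3 = 16/3 = 5.3333
Gy = (-12+26- 7)/3 = 7/3 = 2.3333

G = (5.3333, 2.3333)


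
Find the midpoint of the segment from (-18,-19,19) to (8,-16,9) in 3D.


Mx = (-18+8)/2 = -5.0000
My = (-19- 16)/2 = -17.5000
Mz = (19+9)/2 = 14.0000

M = (-5.0000, -17.5000, 14.0000)


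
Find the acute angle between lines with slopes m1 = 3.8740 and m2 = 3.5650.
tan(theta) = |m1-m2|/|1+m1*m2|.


m1-m2 = 0.309
1+m1*m2 = 14.81081
tan(theta) = |0.309/14.81081| = 0.020863
theta = arctan(|0.309/14.81081|) = 1.1952 degrees (acute angle)

1.1952 degrees


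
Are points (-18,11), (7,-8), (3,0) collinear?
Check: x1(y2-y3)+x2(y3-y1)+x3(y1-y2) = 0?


-18*(-8-0) + 7*(0-11) + 3*(11+ 8)
= 144 - 77 + 57 = 124

No, not collinear (determinant = 124)


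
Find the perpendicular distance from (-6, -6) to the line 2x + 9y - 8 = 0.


|2*(-6) + 9*(-6) - 8| = |-74| = 74
sqrt(4 + 81) = sqrt(85) = 9.2195
d = 74/sqrt(85) = 8.0264

8.0264


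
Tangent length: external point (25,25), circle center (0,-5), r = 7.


d = sqrt((25-0)^2 + (25+ 5)^2) = sqrt(625+900) = 39.0512
L = sqrt(1525.0000 - 49) = sqrt(1476.0000) = 38.4187

38.4187


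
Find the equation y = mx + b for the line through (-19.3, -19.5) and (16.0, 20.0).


m = (39.5)/(35.3) = 1.1190
b = y1 - m*x1 = -19.5 - (39.5*(-19.3))/(35.3) = -19.5 + 21.5963 = 2.0963

y = 1.1190x + 2.0963


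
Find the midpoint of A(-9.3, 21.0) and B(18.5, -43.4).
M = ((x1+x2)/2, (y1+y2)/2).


Mx = (-9.3 + 18.5)/2 = 9.2/2 = 4.6000
My = (21.0 - 43.4)/2 = -22.4/2 = -11.2000

(4.6000, -11.2000)


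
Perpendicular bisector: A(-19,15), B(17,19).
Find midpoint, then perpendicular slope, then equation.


Midpoint = (-1, 17)
Slope of AB = dy/dx = 4/36 = 0.1111
Perp slope = -dx/dy = -36/4 = -9.0000
b = My - (perp slope)*Mx = 17 + (36*(-1))/4 = 17 - 9.0000 = 8.0000

y = -9.0000x + 8.0000


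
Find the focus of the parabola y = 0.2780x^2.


a = 0.2780
4a = 1.1120
focus = (0, 1/1.1120) = (0, 0.8993)

Focus = (0, 0.8993)


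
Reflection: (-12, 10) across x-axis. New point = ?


Reflection rule for x-axis: (x, -y)
(-12, 10) -> (-12, -10)

(-12, -10)


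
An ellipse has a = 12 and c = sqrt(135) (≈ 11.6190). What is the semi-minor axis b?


b^2 = 12^2 - (sqrt(135))^2 = 144 - 135 = 9
b = sqrt(9) = 3

b = 3


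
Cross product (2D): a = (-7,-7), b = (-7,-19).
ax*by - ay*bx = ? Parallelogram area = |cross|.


cross = -7*(-19) + 7*(-7) = 133 - 49 = 84
Parallelogram area = |84| = 84

cross = 84, parallelogram area = 84


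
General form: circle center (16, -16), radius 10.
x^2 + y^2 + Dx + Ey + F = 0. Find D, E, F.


(x-16)^2 + (y+ 16)^2 = 10^2
D = -2h = -32, E = -2k = 32
F = h^2+k^2-r^2 = 256+256-100 = 412

D = -32, E = 32, F = 412


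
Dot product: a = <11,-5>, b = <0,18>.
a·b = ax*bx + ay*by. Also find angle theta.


a·b = 11*0 - 5*18 = 0 - 90 = -90
|a| = sqrt(121+25) = 12.0830
|b| = sqrt(0+324) = 18.0000
cos(theta) = -90/(sqrt(146)*sqrt(324)) = -90/sqrt(47304) = -0.413803
theta = arccos(-90/sqrt(47304)) = 114.4440 degrees

a·b = -90, theta = 114.4440 deg


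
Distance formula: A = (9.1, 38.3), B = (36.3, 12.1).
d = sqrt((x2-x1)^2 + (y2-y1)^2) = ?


dx = 36.3 - 9.1 = 27.2
dy = 12.1 - 38.3 = -26.2
d = sqrt(739.84 + 686.44) = sqrt(1426.28) = 37.7661

37.7661


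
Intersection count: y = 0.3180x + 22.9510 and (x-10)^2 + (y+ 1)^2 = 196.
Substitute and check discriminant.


Substitute y = 0.3180x + 22.9510: (x-10)^2 + (0.3180x+22.9510+ 1)^2 = 196
Expand to Ax^2 + Bx + C = 0, where b-k = 23.951
A = 1+m^2 = 1.101124
B = 2(m(b-k) - h) = 2(0.3180*23.951 - 10) = -4.767164
C = h^2 + (b-k)^2 - r^2 = 100 + 573.650401 - 196 = 477.650401
disc = B^2-4AC = 22.7259 - 2103.8093 = -2081.0834
disc < 0

0 intersection points


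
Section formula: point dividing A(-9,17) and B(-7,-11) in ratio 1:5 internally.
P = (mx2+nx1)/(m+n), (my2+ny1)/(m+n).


Px = (1*(-7) + 5*(-9))/6 = -52/6 = -8.6667
Py = (1*(-11) + 5*17)/6 = 74/6 = 12.3333

P = (-8.6667, 12.3333)


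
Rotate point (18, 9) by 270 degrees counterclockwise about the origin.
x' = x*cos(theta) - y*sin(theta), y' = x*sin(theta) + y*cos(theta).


cos(270) = 0, sin(270) = -1
x' = 18*0 - 9*(-1) = 9
y' = 18*(-1) + 9*0 = -18

(9, -18)


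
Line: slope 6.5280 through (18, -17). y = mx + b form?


y + 17 = 6.5280(x - 18)
y = 6.5280x - 17 - 6.5280*18
y = 6.5280x - 134.5040

y = 6.5280x - 134.5040


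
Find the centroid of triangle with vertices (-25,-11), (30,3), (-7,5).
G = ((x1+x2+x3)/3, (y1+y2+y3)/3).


Gx = (-25+30- 7)/3 = -2/3 = -0.6667
Gy = (-11+3+5)/3 = -3/3 = -1.0000

G = (-0.6667, -1.0000)


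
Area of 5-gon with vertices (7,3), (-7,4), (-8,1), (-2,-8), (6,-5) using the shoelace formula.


sum(xi*y_{i+1}) = 7*4 - 7*1 - 8*(-8) - 2*(-5) + 6*3 = 113
sum(yi*x_{i+1}) = 3*(-7) + 4*(-8) + 1*(-2) - 8*6 - 5*7 = -138
Area = |113 + 138|/2 = 251/2 = 125.5000

125.5000 sq units


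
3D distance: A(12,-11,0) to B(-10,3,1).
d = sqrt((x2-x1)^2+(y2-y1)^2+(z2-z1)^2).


dx=-22, dy=14, dz=1
d = sqrt(484+196+1) = sqrt(681) = 26.0960

26.0960


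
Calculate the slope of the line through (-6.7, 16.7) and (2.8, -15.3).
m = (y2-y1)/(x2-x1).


dy = -15.3 - 16.7 = -32.0
dx = 2.8 + 6.7 = 9.5
m = -32.0/9.5 = -3.3684

m = -3.3684


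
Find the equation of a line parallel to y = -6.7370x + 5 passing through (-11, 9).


Parallel lines have equal slopes.
m2 = -6.7370
b2 = 9 + 6.7370*(-11) = -65.1070

y = -6.7370x - 65.1070


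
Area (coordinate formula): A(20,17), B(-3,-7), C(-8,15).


20*(-7-15) = -440
-3*(15-17) = 6
-8*(17+ 7) = -192
sum = -626
Area = |-626|/2 = 313.0000

313.0000 sq units


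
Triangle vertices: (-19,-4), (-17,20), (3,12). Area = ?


-19*(20-12) = -152
-17*(12+ 4) = -272
3*(-4-20) = -72
sum = -496
Area = |-496|/2 = 248.0000

248.0000 sq units


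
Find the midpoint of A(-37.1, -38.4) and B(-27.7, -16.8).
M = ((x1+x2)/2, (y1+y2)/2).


Mx = (-37.1 - 27.7)/2 = -64.8/2 = -32.4000
My = (-38.4 - 16.8)/2 = -55.2/2 = -27.6000

(-32.4000, -27.6000)


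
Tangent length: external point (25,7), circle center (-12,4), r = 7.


d = sqrt((25+ 12)^2 + (7-4)^2) = sqrt(1369+9) = 37.1214
L = sqrt(1378.0000 - 49) = sqrt(1329.0000) = 36.4555

36.4555


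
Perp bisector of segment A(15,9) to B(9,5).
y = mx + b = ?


Midpoint = (12, 7)
Slope of AB = dy/dx = -4/(-6) = 0.6667
Perp slope = -dx/dy = -6/4 = -1.5000
b = My - (perp slope)*Mx = 7 + (-6*12)/(-4) = 7 + 18.0000 = 25.0000

y = -1.5000x + 25.0000


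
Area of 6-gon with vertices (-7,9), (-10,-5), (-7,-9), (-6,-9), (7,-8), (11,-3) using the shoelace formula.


sum(xi*y_{i+1}) = -7*(-5) - 10*(-9) - 7*(-9) - 6*(-8) + 7*(-3) + 11*9 = 314
sum(yi*x_{i+1}) = 9*(-10) - 5*(-7) - 9*(-6) - 9*7 - 8*11 - 3*(-7) = -131
Area = |314 + 131|/2 = 445/2 = 222.5000

222.5000 sq units


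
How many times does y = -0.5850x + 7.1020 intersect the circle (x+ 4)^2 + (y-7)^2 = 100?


Substitute y = -0.5850x + 7.1020: (x+ 4)^2 + (-0.5850x+7.1020-7)^2 = 100
Expand to Ax^2 + Bx + C = 0, where b-k = 0.102
A = 1+m^2 = 1.342225
B = 2(m(b-k) - h) = 2(-0.5850*0.102 + 4) = 7.88066
C = h^2 + (b-k)^2 - r^2 = 16 + 0.010404 - 100 = -83.989596
disc = B^2-4AC = 62.1048 + 450.9317 = 513.0365
disc > 0

2 intersection points
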